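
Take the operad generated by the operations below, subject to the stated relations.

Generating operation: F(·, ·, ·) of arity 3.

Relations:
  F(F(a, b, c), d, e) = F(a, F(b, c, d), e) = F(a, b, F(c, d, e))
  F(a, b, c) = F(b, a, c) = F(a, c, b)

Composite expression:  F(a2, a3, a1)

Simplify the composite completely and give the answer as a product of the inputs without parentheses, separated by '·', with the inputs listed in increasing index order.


a1 · a2 · a3


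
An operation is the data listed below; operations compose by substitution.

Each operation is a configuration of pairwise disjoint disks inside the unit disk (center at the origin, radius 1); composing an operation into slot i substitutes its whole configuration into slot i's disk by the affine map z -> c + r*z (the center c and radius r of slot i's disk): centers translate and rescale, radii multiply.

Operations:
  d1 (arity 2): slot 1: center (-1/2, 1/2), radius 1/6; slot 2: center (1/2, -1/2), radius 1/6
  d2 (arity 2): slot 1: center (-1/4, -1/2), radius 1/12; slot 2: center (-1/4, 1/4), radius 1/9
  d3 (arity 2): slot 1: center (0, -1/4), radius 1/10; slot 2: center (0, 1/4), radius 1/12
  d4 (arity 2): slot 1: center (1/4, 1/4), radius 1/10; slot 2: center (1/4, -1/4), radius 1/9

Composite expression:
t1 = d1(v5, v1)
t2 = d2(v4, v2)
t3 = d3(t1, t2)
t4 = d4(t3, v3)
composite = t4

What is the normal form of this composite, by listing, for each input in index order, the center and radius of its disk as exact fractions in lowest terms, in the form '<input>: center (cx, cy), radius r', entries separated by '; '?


v1: center (51/200, 11/50), radius 1/600; v2: center (119/480, 133/480), radius 1/1080; v3: center (1/4, -1/4), radius 1/9; v4: center (119/480, 13/48), radius 1/1440; v5: center (49/200, 23/100), radius 1/600


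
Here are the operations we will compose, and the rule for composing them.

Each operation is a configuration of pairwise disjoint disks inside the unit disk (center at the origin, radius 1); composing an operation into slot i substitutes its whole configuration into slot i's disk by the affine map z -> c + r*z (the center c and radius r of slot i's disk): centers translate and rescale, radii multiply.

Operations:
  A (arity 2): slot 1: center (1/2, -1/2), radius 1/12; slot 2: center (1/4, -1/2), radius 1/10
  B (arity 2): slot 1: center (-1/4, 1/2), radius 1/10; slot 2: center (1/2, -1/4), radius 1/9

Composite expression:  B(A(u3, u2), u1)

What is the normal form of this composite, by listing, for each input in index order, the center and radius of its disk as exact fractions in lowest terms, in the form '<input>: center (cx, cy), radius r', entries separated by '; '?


Affine substitution under B: radii multiply and u-centers shift.
u3: after 2 affine steps, its disk has center (-1/5, 9/20), radius 1/120
u2: after 2 affine steps, its disk has center (-9/40, 9/20), radius 1/100
u1: after 1 affine step, its disk has center (1/2, -1/4), radius 1/9

u1: center (1/2, -1/4), radius 1/9; u2: center (-9/40, 9/20), radius 1/100; u3: center (-1/5, 9/20), radius 1/120


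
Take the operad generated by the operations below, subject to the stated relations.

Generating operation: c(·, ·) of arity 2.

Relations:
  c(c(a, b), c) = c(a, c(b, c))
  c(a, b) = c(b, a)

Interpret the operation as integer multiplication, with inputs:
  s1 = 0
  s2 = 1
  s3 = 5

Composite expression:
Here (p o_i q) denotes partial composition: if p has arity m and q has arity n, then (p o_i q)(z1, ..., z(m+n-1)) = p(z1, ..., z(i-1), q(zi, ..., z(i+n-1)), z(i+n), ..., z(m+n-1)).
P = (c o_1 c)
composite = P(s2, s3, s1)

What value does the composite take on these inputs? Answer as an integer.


c(s2, s3) = 5
c(c(s2, s3), s1) = 0

0


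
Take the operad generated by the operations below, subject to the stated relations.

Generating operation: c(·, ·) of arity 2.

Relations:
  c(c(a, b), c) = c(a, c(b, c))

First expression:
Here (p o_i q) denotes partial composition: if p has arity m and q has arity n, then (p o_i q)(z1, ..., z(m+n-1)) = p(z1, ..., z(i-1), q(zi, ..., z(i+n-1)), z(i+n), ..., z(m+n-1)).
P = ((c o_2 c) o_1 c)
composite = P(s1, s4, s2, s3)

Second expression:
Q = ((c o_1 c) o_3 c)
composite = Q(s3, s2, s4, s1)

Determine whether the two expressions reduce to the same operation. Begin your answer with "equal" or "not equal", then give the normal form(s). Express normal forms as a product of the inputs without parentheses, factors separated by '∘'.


not equal — first s1 ∘ s4 ∘ s2 ∘ s3, second s3 ∘ s2 ∘ s4 ∘ s1

In normal form, the first expression is s1 ∘ s4 ∘ s2 ∘ s3
In normal form, the second expression is s3 ∘ s2 ∘ s4 ∘ s1
No match — not equal.


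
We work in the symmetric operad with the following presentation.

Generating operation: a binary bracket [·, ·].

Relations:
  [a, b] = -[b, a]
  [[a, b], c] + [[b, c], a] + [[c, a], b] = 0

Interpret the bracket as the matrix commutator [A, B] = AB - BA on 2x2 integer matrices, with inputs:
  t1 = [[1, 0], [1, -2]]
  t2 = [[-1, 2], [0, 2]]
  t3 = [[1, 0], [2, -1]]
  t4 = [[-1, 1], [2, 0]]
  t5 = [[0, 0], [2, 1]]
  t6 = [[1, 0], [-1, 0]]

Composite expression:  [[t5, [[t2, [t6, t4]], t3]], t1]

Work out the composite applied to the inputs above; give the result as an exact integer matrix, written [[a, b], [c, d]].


[[-14, 42], [-106, 14]]

[t6, t4] = [[1, 1], [-1, -1]]
[t2, [t6, t4]] = [[-2, -7], [-3, 2]]
[[t2, [t6, t4]], t3] = [[-14, 14], [2, 14]]
[t5, [[t2, [t6, t4]], t3]] = [[-28, -14], [-54, 28]]
[[t5, [[t2, [t6, t4]], t3]], t1] = [[-14, 42], [-106, 14]]


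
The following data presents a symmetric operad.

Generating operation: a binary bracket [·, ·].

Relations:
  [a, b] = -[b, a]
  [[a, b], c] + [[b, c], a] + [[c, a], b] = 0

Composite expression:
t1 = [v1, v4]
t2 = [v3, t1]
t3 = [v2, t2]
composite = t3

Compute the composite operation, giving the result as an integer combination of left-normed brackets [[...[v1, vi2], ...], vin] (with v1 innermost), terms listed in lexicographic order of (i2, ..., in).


[[[v1, v4], v3], v2]

Skip Jacobi rewriting: expand, keep v1-initial words, read off terms.
Composite bracket: [v2, [v3, [v1, v4]]]
Expanding via [a, b] = ab - ba: 8 signed words (2^3 = 8).
Words beginning with v1 determine it all:
  the word v1v4v3v2 carries sign +1 and contributes +[[[v1, v4], v3], v2]


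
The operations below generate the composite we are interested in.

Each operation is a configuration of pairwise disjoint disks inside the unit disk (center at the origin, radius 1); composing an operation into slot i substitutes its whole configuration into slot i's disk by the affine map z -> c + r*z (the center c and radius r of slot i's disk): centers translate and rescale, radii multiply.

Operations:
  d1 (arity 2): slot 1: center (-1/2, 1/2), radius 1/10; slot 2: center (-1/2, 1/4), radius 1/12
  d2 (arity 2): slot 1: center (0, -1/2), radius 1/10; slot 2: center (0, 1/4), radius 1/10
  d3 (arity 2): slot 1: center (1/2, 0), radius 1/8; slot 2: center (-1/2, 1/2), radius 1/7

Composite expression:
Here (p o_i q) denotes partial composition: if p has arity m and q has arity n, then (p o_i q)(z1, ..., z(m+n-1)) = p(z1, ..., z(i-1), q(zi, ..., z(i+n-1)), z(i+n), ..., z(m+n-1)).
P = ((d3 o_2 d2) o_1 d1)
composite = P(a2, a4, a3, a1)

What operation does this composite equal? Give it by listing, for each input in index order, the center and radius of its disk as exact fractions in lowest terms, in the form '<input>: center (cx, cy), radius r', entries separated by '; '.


a1: center (-1/2, 15/28), radius 1/70; a2: center (7/16, 1/16), radius 1/80; a3: center (-1/2, 3/7), radius 1/70; a4: center (7/16, 1/32), radius 1/96

Nesting under d3 composes maps z -> c + r*z down each a-path.
input a2: applying the 2 nested substitutions gives center (7/16, 1/16), radius 1/80
input a4: applying the 2 nested substitutions gives center (7/16, 1/32), radius 1/96
input a3: applying the 2 nested substitutions gives center (-1/2, 3/7), radius 1/70
input a1: applying the 2 nested substitutions gives center (-1/2, 15/28), radius 1/70


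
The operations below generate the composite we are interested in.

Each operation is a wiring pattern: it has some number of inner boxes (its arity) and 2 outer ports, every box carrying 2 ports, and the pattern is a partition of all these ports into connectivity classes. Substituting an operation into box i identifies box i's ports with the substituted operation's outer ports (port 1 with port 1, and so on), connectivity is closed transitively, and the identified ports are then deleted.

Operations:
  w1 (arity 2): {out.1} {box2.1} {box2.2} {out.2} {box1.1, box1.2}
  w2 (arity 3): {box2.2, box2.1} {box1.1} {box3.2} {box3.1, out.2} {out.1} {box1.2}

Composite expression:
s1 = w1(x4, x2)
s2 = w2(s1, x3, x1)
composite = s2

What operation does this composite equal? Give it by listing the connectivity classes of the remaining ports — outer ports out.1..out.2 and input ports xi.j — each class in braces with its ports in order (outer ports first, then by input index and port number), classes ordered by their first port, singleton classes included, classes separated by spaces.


After gluing at w2, chains via deleted ports link the x-ports.
through w1, on inputs (x4, x2): {out.1} {out.2} {x2.1} {x2.2} {x4.1, x4.2} (out.j = stage outer ports)
through w2, on inputs (x4, x2, x3, x1): {out.1} {out.2, x1.1} {x1.2} {x2.1} {x2.2} {x3.1, x3.2} {x4.1, x4.2} (out.j = stage outer ports)

{out.1} {out.2, x1.1} {x1.2} {x2.1} {x2.2} {x3.1, x3.2} {x4.1, x4.2}


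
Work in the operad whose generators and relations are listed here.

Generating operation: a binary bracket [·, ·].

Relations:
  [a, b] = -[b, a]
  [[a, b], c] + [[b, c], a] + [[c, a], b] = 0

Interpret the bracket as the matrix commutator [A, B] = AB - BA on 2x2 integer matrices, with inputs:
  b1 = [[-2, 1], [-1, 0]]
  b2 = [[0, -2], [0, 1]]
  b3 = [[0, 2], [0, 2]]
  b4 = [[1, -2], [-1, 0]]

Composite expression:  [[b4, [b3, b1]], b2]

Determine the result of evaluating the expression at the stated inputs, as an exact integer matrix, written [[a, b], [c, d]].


[[12, -30], [-6, -12]]

[b3, b1] = [[-2, 2], [-2, 2]]
[b4, [b3, b1]] = [[6, -6], [6, -6]]
[[b4, [b3, b1]], b2] = [[12, -30], [-6, -12]]


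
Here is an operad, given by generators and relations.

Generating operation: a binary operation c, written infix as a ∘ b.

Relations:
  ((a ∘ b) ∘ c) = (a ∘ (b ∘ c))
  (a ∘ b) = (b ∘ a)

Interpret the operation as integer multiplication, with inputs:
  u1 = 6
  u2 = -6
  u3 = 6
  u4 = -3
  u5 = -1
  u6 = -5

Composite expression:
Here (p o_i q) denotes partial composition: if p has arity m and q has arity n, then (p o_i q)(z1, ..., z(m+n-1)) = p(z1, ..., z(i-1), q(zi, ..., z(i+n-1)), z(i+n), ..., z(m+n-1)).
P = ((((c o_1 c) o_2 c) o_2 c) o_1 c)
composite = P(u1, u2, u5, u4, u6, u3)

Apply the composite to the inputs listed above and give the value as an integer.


3240

(u1 ∘ u2) = -36
(u5 ∘ u4) = 3
((u5 ∘ u4) ∘ u6) = -15
((u1 ∘ u2) ∘ ((u5 ∘ u4) ∘ u6)) = 540
(((u1 ∘ u2) ∘ ((u5 ∘ u4) ∘ u6)) ∘ u3) = 3240


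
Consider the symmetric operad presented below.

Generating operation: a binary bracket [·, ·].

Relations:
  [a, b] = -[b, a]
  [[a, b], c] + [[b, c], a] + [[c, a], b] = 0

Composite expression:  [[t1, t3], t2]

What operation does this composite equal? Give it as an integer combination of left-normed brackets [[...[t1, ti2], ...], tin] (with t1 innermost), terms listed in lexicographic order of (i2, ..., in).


[[t1, t3], t2]

A multilinear Lie element is pinned by t1-initial words (t1 innermost).
Composite bracket: [[t1, t3], t2]
Applying ab - ba throughout gives 4 signed words (2^2 = 4).
Coefficients come from the t1-initial words:
  t1t3t2 appears with sign +1, giving the term +[[t1, t3], t2]


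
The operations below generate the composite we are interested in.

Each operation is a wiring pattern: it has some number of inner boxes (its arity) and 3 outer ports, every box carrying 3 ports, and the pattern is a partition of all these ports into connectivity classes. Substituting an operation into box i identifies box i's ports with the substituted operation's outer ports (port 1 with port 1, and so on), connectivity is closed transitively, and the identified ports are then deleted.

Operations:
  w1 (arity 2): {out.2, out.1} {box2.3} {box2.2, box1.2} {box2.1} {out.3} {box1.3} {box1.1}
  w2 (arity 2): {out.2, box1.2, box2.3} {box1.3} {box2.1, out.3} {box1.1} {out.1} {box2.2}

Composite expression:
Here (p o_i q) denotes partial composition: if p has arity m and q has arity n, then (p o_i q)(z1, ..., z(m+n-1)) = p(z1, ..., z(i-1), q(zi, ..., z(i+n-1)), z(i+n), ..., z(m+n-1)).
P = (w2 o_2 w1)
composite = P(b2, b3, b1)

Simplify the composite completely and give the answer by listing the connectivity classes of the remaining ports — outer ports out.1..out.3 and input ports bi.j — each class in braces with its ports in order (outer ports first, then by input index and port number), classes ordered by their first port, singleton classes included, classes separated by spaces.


Substituting into w2 glues patterns; closure does the rest.
stage w1: inputs (b3, b1), connectivity {out.1, out.2} {out.3} {b1.1} {b1.2, b3.2} {b1.3} {b3.1} {b3.3}, out.j its boundary
stage w2: inputs (b2, b3, b1), connectivity {out.1} {out.2, b2.2} {out.3} {b1.1} {b1.2, b3.2} {b1.3} {b2.1} {b2.3} {b3.1} {b3.3}, out.j its boundary

{out.1} {out.2, b2.2} {out.3} {b1.1} {b1.2, b3.2} {b1.3} {b2.1} {b2.3} {b3.1} {b3.3}


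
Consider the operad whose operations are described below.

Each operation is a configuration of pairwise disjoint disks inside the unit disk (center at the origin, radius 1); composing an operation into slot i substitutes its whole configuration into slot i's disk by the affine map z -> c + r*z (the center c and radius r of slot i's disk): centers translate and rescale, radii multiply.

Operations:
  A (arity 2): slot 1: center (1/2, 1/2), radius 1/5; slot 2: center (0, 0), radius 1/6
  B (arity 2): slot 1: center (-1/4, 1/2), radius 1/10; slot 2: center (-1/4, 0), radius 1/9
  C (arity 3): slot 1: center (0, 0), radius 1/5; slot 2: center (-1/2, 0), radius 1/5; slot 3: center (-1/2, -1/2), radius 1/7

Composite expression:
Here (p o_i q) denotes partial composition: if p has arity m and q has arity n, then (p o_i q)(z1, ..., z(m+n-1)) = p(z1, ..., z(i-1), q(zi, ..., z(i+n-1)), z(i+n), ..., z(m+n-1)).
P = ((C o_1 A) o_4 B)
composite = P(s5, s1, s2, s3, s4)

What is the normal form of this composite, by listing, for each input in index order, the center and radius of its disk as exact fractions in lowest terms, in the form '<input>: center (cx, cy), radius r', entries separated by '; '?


s1: center (0, 0), radius 1/30; s2: center (-1/2, 0), radius 1/5; s3: center (-15/28, -3/7), radius 1/70; s4: center (-15/28, -1/2), radius 1/63; s5: center (1/10, 1/10), radius 1/25

Affine substitution under C: radii multiply and s-centers shift.
for s5, the 2-step affine chain lands on center (1/10, 1/10), radius 1/25
for s1, the 2-step affine chain lands on center (0, 0), radius 1/30
for s2, the 1-step affine chain lands on center (-1/2, 0), radius 1/5
for s3, the 2-step affine chain lands on center (-15/28, -3/7), radius 1/70
for s4, the 2-step affine chain lands on center (-15/28, -1/2), radius 1/63


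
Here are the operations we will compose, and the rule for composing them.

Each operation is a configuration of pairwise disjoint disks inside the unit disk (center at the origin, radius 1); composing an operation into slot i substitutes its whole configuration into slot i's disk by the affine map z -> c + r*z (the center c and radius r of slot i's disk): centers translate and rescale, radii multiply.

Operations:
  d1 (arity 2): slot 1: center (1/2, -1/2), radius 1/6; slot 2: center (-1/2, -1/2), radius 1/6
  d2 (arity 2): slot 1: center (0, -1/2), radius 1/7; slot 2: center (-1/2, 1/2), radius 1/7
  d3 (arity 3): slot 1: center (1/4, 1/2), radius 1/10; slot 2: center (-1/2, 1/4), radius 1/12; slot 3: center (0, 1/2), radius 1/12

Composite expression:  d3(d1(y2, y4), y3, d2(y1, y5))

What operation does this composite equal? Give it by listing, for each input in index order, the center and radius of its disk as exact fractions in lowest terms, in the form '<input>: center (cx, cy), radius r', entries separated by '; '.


Nesting under d3 composes maps z -> c + r*z down each y-path.
y2 passes through 2 substitutions, ending at center (3/10, 9/20), radius 1/60
y4 passes through 2 substitutions, ending at center (1/5, 9/20), radius 1/60
y3 passes through 1 substitution, ending at center (-1/2, 1/4), radius 1/12
y1 passes through 2 substitutions, ending at center (0, 11/24), radius 1/84
y5 passes through 2 substitutions, ending at center (-1/24, 13/24), radius 1/84

y1: center (0, 11/24), radius 1/84; y2: center (3/10, 9/20), radius 1/60; y3: center (-1/2, 1/4), radius 1/12; y4: center (1/5, 9/20), radius 1/60; y5: center (-1/24, 13/24), radius 1/84


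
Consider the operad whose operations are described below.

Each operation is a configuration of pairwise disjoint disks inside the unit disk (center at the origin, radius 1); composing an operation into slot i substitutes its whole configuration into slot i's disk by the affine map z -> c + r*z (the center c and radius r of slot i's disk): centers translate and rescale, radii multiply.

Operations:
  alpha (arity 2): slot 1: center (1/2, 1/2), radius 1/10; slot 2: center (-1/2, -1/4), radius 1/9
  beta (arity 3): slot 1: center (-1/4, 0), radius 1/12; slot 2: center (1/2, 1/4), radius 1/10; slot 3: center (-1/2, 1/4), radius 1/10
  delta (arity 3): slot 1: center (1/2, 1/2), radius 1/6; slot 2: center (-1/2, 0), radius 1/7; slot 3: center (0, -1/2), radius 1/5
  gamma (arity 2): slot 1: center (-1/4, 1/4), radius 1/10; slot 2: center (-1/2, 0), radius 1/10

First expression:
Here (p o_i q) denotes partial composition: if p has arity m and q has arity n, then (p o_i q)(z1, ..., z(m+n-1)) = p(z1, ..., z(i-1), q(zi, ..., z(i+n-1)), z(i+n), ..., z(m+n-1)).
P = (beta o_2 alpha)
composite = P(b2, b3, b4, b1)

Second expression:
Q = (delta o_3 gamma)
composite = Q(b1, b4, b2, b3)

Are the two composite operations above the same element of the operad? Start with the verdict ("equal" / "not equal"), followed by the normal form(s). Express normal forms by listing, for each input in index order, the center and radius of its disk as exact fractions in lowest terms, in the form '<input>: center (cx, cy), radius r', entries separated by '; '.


Reducing the first expression gives b1: center (-1/2, 1/4), radius 1/10; b2: center (-1/4, 0), radius 1/12; b3: center (11/20, 3/10), radius 1/100; b4: center (9/20, 9/40), radius 1/90
Reducing the second expression gives b1: center (1/2, 1/2), radius 1/6; b2: center (-1/20, -9/20), radius 1/50; b3: center (-1/10, -1/2), radius 1/50; b4: center (-1/2, 0), radius 1/7
Different reductions; not equal.

not equal; first: b1: center (-1/2, 1/4), radius 1/10; b2: center (-1/4, 0), radius 1/12; b3: center (11/20, 3/10), radius 1/100; b4: center (9/20, 9/40), radius 1/90; second: b1: center (1/2, 1/2), radius 1/6; b2: center (-1/20, -9/20), radius 1/50; b3: center (-1/10, -1/2), radius 1/50; b4: center (-1/2, 0), radius 1/7


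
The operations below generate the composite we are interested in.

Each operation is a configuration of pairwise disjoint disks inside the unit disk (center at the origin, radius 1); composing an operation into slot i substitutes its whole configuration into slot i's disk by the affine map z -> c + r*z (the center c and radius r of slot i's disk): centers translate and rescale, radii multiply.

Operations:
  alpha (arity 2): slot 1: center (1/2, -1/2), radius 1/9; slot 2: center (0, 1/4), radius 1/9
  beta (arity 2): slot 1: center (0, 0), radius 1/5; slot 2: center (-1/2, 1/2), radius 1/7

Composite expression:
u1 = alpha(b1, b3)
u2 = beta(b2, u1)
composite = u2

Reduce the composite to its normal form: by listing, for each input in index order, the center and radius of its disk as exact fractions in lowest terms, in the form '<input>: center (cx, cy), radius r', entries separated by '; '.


b1: center (-3/7, 3/7), radius 1/63; b2: center (0, 0), radius 1/5; b3: center (-1/2, 15/28), radius 1/63

Follow each b-input down from beta: c' goes to c + r*c', radius to r*r'.
input b2: applying the 1 nested substitution gives center (0, 0), radius 1/5
input b1: applying the 2 nested substitutions gives center (-3/7, 3/7), radius 1/63
input b3: applying the 2 nested substitutions gives center (-1/2, 15/28), radius 1/63


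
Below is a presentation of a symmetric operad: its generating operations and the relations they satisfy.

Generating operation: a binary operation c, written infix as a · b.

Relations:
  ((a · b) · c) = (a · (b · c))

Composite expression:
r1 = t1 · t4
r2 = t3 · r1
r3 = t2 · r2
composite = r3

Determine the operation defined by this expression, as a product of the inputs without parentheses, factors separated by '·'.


t2 · t3 · t1 · t4


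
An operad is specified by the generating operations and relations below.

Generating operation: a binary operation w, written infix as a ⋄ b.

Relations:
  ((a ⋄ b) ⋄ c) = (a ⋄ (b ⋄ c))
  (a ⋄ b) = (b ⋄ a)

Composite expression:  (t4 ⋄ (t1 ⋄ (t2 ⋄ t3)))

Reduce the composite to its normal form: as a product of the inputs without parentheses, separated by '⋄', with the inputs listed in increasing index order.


t1 ⋄ t2 ⋄ t3 ⋄ t4

Reordering under w is free, so list the t-inputs canonically.
(t2 ⋄ t3) linearizes to t2 ⋄ t3
(t1 ⋄ (t2 ⋄ t3)) linearizes to t1 ⋄ t2 ⋄ t3
(t4 ⋄ (t1 ⋄ (t2 ⋄ t3))) linearizes to t4 ⋄ t1 ⋄ t2 ⋄ t3
reordering the factors by index: t1 ⋄ t2 ⋄ t3 ⋄ t4


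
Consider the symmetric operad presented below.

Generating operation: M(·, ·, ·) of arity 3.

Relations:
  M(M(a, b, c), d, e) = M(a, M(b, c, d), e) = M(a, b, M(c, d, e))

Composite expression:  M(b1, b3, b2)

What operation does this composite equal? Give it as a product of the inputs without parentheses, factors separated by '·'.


b1 · b3 · b2

The M-tree's shape is irrelevant; the b-reading-order decides.
M(b1, b3, b2) spells out as b1 · b3 · b2


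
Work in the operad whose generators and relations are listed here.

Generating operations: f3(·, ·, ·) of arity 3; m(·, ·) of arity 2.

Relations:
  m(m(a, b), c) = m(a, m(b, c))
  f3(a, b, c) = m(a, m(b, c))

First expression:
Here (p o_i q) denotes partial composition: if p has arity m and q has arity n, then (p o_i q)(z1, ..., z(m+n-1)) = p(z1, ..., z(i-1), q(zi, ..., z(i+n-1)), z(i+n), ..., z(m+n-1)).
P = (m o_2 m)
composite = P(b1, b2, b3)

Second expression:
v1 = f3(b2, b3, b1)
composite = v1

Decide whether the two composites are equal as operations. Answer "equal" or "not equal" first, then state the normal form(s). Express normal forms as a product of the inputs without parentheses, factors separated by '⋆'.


not equal: they reduce to b1 ⋆ b2 ⋆ b3 and b2 ⋆ b3 ⋆ b1

In normal form, the first expression is b1 ⋆ b2 ⋆ b3
In normal form, the second expression is b2 ⋆ b3 ⋆ b1
The normal forms differ: not equal.


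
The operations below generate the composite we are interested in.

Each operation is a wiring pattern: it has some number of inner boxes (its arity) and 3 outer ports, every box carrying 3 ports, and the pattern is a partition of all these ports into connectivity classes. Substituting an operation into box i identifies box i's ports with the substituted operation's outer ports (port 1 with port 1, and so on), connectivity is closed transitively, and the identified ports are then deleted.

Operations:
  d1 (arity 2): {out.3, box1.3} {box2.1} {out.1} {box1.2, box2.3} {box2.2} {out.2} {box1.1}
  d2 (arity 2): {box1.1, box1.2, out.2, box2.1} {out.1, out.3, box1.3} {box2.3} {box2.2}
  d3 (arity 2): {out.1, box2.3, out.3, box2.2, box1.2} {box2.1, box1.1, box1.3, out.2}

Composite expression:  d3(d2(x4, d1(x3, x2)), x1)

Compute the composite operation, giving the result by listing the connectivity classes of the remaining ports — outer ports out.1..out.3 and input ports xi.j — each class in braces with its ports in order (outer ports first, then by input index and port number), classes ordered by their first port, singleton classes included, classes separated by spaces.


Reachability decides: close wires over d3-identified ports.
after d1, the pattern on (x3, x2) reads {out.1} {out.2} {out.3, x3.3} {x2.1} {x2.2} {x2.3, x3.2} {x3.1} (out.j = its outer ports)
after d2, the pattern on (x4, x3, x2) reads {out.1, out.3, x4.3} {out.2, x4.1, x4.2} {x2.1} {x2.2} {x2.3, x3.2} {x3.1} {x3.3} (out.j = its outer ports)
after d3, the pattern on (x4, x3, x2, x1) reads {out.1, out.3, x1.2, x1.3, x4.1, x4.2} {out.2, x1.1, x4.3} {x2.1} {x2.2} {x2.3, x3.2} {x3.1} {x3.3} (out.j = its outer ports)

{out.1, out.3, x1.2, x1.3, x4.1, x4.2} {out.2, x1.1, x4.3} {x2.1} {x2.2} {x2.3, x3.2} {x3.1} {x3.3}


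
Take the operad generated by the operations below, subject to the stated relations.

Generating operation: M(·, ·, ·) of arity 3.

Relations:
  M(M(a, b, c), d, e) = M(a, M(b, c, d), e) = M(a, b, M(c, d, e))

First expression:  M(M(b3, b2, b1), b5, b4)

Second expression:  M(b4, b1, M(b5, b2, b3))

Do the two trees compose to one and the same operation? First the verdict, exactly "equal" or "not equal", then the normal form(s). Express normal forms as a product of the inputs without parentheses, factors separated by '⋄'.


not equal; the first gives b3 ⋄ b2 ⋄ b1 ⋄ b5 ⋄ b4 and the second b4 ⋄ b1 ⋄ b5 ⋄ b2 ⋄ b3

The first composite normalizes to b3 ⋄ b2 ⋄ b1 ⋄ b5 ⋄ b4
The second composite normalizes to b4 ⋄ b1 ⋄ b5 ⋄ b2 ⋄ b3
They disagree, so not equal.


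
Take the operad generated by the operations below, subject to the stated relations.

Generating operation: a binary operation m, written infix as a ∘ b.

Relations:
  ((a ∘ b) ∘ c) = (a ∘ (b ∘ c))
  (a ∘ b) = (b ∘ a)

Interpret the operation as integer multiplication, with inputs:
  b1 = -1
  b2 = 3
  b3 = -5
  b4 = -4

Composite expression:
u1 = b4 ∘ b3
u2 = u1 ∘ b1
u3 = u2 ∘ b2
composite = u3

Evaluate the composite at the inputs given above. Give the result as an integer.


-60


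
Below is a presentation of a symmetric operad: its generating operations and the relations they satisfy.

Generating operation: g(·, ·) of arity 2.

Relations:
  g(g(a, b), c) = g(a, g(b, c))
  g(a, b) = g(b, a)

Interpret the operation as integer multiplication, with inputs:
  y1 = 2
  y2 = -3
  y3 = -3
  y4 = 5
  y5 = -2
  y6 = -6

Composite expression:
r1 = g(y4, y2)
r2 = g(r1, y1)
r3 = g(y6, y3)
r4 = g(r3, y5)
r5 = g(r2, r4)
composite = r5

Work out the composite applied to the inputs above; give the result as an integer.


1080

g(y4, y2) = -15
g(g(y4, y2), y1) = -30
g(y6, y3) = 18
g(g(y6, y3), y5) = -36
g(g(g(y4, y2), y1), g(g(y6, y3), y5)) = 1080


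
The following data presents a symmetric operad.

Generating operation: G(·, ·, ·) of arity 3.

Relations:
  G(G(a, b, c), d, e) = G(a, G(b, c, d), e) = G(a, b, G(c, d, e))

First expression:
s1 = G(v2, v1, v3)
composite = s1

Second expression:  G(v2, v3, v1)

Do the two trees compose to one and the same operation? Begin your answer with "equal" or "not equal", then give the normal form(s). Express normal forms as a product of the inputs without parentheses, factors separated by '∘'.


The first composite normalizes to v2 ∘ v1 ∘ v3
The second composite normalizes to v2 ∘ v3 ∘ v1
The forms do not match — not equal.

not equal; the first gives v2 ∘ v1 ∘ v3 and the second v2 ∘ v3 ∘ v1


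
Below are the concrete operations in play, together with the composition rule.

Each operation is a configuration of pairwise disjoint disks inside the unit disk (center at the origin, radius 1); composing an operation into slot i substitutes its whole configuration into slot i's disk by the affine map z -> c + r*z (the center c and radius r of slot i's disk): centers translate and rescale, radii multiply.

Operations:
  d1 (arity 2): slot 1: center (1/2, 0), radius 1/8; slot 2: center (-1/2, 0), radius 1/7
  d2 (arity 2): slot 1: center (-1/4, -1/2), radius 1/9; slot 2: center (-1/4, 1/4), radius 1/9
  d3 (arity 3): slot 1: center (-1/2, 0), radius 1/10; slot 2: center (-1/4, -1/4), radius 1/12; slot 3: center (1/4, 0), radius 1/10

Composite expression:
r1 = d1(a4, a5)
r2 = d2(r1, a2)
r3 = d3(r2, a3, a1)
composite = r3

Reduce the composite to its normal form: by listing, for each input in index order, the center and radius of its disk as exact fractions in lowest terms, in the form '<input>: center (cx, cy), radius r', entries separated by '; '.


a1: center (1/4, 0), radius 1/10; a2: center (-21/40, 1/40), radius 1/90; a3: center (-1/4, -1/4), radius 1/12; a4: center (-187/360, -1/20), radius 1/720; a5: center (-191/360, -1/20), radius 1/630

Below d3, radii multiply path by path; the a-disk centers shift.
a4: after 3 affine steps, its disk has center (-187/360, -1/20), radius 1/720
a5: after 3 affine steps, its disk has center (-191/360, -1/20), radius 1/630
a2: after 2 affine steps, its disk has center (-21/40, 1/40), radius 1/90
a3: after 1 affine step, its disk has center (-1/4, -1/4), radius 1/12
a1: after 1 affine step, its disk has center (1/4, 0), radius 1/10


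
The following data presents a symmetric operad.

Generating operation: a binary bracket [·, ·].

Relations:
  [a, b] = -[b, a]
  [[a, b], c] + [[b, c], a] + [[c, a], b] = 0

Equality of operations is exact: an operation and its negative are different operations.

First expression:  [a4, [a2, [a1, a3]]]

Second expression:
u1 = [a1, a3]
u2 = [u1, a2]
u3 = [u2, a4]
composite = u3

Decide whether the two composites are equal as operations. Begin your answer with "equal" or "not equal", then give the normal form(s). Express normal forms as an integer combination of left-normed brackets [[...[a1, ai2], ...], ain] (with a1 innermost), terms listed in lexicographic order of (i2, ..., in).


equal: each reduces to [[[a1, a3], a2], a4]


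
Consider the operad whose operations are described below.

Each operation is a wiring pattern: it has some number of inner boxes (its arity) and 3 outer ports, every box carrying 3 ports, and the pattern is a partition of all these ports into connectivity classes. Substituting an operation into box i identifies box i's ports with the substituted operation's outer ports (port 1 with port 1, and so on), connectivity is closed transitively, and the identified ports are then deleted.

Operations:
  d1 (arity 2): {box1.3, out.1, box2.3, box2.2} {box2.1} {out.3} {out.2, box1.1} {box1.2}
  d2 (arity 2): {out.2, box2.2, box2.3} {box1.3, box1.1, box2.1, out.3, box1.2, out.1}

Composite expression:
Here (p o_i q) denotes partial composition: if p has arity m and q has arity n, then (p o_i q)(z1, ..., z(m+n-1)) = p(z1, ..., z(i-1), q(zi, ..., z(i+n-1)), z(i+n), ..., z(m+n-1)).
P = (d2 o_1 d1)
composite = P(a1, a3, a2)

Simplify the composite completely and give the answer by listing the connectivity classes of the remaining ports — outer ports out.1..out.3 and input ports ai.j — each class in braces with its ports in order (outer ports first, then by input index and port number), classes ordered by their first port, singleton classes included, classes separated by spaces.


Two ports join when wires chain via d2-identified ports.
after d1, the pattern on (a1, a3) reads {out.1, a1.3, a3.2, a3.3} {out.2, a1.1} {out.3} {a1.2} {a3.1} (out.j = its outer ports)
after d2, the pattern on (a1, a3, a2) reads {out.1, out.3, a1.1, a1.3, a2.1, a3.2, a3.3} {out.2, a2.2, a2.3} {a1.2} {a3.1} (out.j = its outer ports)

{out.1, out.3, a1.1, a1.3, a2.1, a3.2, a3.3} {out.2, a2.2, a2.3} {a1.2} {a3.1}


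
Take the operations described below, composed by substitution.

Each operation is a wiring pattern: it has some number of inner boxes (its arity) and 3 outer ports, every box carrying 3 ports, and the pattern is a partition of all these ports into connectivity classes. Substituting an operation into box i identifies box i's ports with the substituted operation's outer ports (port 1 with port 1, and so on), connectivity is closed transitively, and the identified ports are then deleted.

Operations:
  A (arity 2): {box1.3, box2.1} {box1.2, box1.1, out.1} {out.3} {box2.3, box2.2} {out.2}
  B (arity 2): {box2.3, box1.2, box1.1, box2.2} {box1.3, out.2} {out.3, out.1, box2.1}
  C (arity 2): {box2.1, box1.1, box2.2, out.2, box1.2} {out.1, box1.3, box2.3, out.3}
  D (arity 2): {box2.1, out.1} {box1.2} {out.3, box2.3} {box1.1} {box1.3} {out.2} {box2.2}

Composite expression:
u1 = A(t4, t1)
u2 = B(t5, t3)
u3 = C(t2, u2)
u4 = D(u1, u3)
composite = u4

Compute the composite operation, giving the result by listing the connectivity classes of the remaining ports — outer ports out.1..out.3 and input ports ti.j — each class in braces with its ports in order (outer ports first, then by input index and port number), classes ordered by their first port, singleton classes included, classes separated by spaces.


{out.1, out.3, t2.1, t2.2, t2.3, t3.1, t5.3} {out.2} {t1.1, t4.3} {t1.2, t1.3} {t3.2, t3.3, t5.1, t5.2} {t4.1, t4.2}


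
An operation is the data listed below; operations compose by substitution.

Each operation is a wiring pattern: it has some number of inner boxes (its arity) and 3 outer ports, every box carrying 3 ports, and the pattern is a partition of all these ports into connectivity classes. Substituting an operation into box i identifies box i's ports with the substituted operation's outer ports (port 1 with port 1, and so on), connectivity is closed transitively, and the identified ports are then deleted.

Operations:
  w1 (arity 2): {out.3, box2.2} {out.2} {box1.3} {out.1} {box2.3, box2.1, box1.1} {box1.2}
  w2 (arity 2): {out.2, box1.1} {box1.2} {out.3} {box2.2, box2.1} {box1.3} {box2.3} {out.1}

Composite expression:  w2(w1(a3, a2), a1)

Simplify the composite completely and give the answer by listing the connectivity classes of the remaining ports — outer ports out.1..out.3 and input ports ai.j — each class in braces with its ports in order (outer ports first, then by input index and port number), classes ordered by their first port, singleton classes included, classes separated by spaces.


Two ports join when wires chain via w2-identified ports.
through w1, on inputs (a3, a2): {out.1} {out.2} {out.3, a2.2} {a2.1, a2.3, a3.1} {a3.2} {a3.3} (out.j = stage outer ports)
through w2, on inputs (a3, a2, a1): {out.1} {out.2} {out.3} {a1.1, a1.2} {a1.3} {a2.1, a2.3, a3.1} {a2.2} {a3.2} {a3.3} (out.j = stage outer ports)

{out.1} {out.2} {out.3} {a1.1, a1.2} {a1.3} {a2.1, a2.3, a3.1} {a2.2} {a3.2} {a3.3}


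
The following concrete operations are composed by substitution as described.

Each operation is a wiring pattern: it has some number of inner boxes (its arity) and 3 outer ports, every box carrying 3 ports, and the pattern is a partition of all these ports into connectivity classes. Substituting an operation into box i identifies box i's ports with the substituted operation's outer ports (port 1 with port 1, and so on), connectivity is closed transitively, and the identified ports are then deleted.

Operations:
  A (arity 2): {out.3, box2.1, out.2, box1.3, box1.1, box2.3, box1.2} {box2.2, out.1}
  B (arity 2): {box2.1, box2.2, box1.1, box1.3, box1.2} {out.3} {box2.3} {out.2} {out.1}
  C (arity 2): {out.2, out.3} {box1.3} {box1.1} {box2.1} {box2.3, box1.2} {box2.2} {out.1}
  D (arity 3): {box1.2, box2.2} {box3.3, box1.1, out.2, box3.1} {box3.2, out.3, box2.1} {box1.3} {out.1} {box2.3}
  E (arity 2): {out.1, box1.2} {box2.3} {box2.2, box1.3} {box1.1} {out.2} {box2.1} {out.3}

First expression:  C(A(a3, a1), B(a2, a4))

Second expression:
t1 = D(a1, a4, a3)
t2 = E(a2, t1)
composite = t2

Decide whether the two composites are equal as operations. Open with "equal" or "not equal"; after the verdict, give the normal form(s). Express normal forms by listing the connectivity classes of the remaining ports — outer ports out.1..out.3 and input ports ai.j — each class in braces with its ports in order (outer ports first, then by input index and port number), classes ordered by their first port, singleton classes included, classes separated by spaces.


not equal; the first gives {out.1} {out.2, out.3} {a1.1, a1.3, a3.1, a3.2, a3.3} {a1.2} {a2.1, a2.2, a2.3, a4.1, a4.2} {a4.3} and the second {out.1, a2.2} {out.2} {out.3} {a1.1, a2.3, a3.1, a3.3} {a1.2, a4.2} {a1.3} {a2.1} {a3.2, a4.1} {a4.3}

Reducing the first expression gives {out.1} {out.2, out.3} {a1.1, a1.3, a3.1, a3.2, a3.3} {a1.2} {a2.1, a2.2, a2.3, a4.1, a4.2} {a4.3}
Reducing the second expression gives {out.1, a2.2} {out.2} {out.3} {a1.1, a2.3, a3.1, a3.3} {a1.2, a4.2} {a1.3} {a2.1} {a3.2, a4.1} {a4.3}
Distinct normal forms: not equal.


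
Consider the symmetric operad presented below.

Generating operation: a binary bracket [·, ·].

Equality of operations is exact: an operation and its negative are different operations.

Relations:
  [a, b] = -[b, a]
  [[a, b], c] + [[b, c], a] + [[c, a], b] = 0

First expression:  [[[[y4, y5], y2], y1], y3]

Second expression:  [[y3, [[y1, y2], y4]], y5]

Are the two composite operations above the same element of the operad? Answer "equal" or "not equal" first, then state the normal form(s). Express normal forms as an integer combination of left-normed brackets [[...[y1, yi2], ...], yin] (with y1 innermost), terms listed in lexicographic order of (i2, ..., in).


not equal: they reduce to [[[[y1, y2], y4], y5], y3] - [[[[y1, y2], y5], y4], y3] - [[[[y1, y4], y5], y2], y3] + [[[[y1, y5], y4], y2], y3] and -[[[[y1, y2], y4], y3], y5]

Normal form of the first expression: [[[[y1, y2], y4], y5], y3] - [[[[y1, y2], y5], y4], y3] - [[[[y1, y4], y5], y2], y3] + [[[[y1, y5], y4], y2], y3]
Normal form of the second expression: -[[[[y1, y2], y4], y3], y5]
They disagree, so not equal.


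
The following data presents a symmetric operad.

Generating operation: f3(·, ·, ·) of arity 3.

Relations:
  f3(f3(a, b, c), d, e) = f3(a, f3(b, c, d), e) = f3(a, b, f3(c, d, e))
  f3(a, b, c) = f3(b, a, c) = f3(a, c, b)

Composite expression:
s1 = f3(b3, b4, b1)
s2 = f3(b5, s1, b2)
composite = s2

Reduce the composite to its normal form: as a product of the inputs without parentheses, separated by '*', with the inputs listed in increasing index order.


b1 * b2 * b3 * b4 * b5

Any arrangement under f3 is one operation, so sort the b-inputs.
f3(b3, b4, b1) collapses to b3 * b4 * b1
f3(b5, f3(b3, b4, b1), b2) collapses to b5 * b3 * b4 * b1 * b2
the factors in increasing index order: b1 * b2 * b3 * b4 * b5


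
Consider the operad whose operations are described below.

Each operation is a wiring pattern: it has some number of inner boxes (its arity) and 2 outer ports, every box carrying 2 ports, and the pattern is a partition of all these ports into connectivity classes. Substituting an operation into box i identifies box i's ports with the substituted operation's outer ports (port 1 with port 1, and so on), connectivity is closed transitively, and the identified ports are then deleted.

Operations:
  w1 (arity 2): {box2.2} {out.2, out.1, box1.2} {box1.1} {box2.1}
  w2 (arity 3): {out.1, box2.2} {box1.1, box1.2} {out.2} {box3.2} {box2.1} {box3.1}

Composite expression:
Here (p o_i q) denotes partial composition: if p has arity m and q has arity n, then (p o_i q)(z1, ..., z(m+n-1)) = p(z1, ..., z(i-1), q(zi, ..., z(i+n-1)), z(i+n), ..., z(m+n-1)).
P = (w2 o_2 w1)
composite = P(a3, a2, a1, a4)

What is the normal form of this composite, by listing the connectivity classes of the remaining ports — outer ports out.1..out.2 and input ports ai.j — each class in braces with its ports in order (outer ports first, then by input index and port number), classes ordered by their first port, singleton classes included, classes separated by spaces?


{out.1, a2.2} {out.2} {a1.1} {a1.2} {a2.1} {a3.1, a3.2} {a4.1} {a4.2}

After gluing at w2, chains via deleted ports link the a-ports.
composing w1 on (a2, a1), with out.j its own outer ports: {out.1, out.2, a2.2} {a1.1} {a1.2} {a2.1}
composing w2 on (a3, a2, a1, a4), with out.j its own outer ports: {out.1, a2.2} {out.2} {a1.1} {a1.2} {a2.1} {a3.1, a3.2} {a4.1} {a4.2}
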